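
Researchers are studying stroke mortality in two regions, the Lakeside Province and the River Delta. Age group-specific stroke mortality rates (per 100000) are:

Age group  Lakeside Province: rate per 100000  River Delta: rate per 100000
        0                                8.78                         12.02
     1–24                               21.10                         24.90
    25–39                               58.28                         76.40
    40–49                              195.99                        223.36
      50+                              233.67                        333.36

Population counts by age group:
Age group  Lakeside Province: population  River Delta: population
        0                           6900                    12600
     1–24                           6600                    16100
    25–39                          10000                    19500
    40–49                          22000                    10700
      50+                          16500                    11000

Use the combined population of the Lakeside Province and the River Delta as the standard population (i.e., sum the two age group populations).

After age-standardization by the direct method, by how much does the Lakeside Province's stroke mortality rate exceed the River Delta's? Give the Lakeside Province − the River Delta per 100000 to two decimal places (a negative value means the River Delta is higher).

Combined standard total = 131900; weights = 0.1478, 0.1721, 0.2237, 0.2479, 0.2085.
The Lakeside Province: 0.1478×8.78 + 0.1721×21.10 + 0.2237×58.28 + 0.2479×195.99 + 0.2085×233.67 = 115.2709 per 100000.
The River Delta: 0.1478×12.02 + 0.1721×24.90 + 0.2237×76.40 + 0.2479×223.36 + 0.2085×333.36 = 148.0265 per 100000.
Difference = 115.2709 − 148.0265 = -32.7555.

-32.76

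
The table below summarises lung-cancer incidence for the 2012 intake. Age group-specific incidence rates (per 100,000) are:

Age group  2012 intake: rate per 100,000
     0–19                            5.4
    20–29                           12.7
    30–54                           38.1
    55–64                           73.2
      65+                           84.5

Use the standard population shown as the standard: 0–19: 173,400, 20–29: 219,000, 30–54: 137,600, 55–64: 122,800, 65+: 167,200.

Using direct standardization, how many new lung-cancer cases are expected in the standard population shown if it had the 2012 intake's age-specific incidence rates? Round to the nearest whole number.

Expected new lung-cancer cases = Σ (standard pop × age-specific rate ÷ 100,000)
= 173,400×5.4/100,000 + 219,000×12.7/100,000 + 137,600×38.1/100,000 + 122,800×73.2/100,000 + 167,200×84.5/100,000
= 9.36 + 27.81 + 52.43 + 89.89 + 141.28 = 320.78.

321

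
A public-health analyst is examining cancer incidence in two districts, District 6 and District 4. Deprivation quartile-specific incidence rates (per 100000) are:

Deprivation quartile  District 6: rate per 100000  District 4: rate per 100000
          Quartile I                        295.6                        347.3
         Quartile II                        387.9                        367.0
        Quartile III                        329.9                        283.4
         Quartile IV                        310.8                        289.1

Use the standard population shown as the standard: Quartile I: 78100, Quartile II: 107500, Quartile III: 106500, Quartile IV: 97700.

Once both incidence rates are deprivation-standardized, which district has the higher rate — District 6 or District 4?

Standard total = 389800; weights = 0.2004, 0.2758, 0.2732, 0.2506.
District 6: 0.2004×295.6 + 0.2758×387.9 + 0.2732×329.9 + 0.2506×310.8 = 334.2358 per 100000.
District 4: 0.2004×347.3 + 0.2758×367.0 + 0.2732×283.4 + 0.2506×289.1 = 320.6870 per 100000.

District 6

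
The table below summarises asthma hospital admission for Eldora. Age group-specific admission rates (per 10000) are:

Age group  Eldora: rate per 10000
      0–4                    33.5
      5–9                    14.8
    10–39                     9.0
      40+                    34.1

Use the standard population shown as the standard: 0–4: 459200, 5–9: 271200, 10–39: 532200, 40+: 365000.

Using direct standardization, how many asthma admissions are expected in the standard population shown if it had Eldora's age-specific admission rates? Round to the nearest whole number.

Expected asthma admissions = Σ (standard pop × age-specific rate ÷ 10000)
= 459200×33.5/10000 + 271200×14.8/10000 + 532200×9.0/10000 + 365000×34.1/10000
= 1538.32 + 401.38 + 478.98 + 1244.65 = 3663.33.

3663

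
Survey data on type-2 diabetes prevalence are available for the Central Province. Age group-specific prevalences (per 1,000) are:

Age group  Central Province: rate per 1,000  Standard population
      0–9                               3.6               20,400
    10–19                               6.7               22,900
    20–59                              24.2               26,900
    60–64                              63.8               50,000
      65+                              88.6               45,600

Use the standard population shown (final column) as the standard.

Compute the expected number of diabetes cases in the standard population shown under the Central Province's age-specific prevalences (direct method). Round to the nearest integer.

8108

Expected diabetes cases = Σ (standard pop × age-specific rate ÷ 1,000)
= 20,400×3.6/1,000 + 22,900×6.7/1,000 + 26,900×24.2/1,000 + 50,000×63.8/1,000 + 45,600×88.6/1,000
= 73.44 + 153.43 + 650.98 + 3190.00 + 4040.16 = 8108.01.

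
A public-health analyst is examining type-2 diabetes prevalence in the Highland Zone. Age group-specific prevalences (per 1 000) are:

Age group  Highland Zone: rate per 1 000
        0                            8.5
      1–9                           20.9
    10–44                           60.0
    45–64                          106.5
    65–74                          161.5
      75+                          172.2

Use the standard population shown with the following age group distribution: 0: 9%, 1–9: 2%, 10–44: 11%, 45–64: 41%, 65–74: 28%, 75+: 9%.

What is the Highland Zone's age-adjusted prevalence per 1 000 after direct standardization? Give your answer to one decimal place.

112.2

Standard weights: 0.09, 0.02, 0.11, 0.41, 0.28, 0.09.
Standardized rate: 0.0900×8.5 + 0.0200×20.9 + 0.1100×60.0 + 0.4100×106.5 + 0.2800×161.5 + 0.0900×172.2 = 112.1660 per 1 000.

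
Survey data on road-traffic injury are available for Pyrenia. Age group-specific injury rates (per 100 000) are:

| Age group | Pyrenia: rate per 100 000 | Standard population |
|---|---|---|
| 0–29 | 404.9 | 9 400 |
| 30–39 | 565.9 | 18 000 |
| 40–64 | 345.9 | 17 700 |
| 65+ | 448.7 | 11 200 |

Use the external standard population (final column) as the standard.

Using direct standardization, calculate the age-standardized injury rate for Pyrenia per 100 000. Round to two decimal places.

Standard total = 56 300; weights = 0.1670, 0.3197, 0.3144, 0.1989.
Standardized rate: 0.1670×404.9 + 0.3197×565.9 + 0.3144×345.9 + 0.1989×448.7 = 446.5387 per 100 000.

446.54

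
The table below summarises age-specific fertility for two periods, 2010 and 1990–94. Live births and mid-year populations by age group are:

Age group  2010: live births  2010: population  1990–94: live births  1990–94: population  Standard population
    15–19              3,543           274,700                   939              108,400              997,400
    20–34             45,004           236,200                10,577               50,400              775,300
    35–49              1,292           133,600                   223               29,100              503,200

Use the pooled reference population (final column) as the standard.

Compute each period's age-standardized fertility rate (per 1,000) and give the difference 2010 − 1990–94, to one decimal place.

-4.3

Age-specific rates per 1,000 for 2010: 12.898, 190.533, 9.671.
For 1990–94: 8.662, 209.861, 7.663.
Standard total = 2,275,900; weights = 0.4382, 0.3407, 0.2211.
2010: 0.4382×12.898 + 0.3407×190.533 + 0.2211×9.671 = 72.6970 per 1,000.
1990–94: 0.4382×8.662 + 0.3407×209.861 + 0.2211×7.663 = 76.9811 per 1,000.
Difference = 72.6970 − 76.9811 = -4.2841.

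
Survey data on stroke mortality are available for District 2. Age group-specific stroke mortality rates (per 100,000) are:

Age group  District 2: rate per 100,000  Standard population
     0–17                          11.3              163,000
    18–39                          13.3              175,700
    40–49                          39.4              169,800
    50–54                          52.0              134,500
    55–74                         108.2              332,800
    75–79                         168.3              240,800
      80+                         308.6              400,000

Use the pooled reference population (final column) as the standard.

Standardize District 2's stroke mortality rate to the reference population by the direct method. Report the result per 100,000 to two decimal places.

Standard total = 1,616,600; weights = 0.1008, 0.1087, 0.1050, 0.0832, 0.2059, 0.1490, 0.2474.
Standardized rate: 0.1008×11.3 + 0.1087×13.3 + 0.1050×39.4 + 0.0832×52.0 + 0.2059×108.2 + 0.1490×168.3 + 0.2474×308.6 = 134.7510 per 100,000.

134.75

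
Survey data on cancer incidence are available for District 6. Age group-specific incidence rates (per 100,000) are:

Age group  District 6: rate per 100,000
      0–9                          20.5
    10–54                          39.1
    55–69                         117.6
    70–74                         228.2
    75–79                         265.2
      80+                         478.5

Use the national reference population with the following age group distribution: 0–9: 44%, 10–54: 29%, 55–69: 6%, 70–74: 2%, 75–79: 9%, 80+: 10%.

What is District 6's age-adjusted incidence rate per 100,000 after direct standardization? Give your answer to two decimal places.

103.70

Standard weights: 0.44, 0.29, 0.06, 0.02, 0.09, 0.10.
Standardized rate: 0.4400×20.5 + 0.2900×39.1 + 0.0600×117.6 + 0.0200×228.2 + 0.0900×265.2 + 0.1000×478.5 = 103.6970 per 100,000.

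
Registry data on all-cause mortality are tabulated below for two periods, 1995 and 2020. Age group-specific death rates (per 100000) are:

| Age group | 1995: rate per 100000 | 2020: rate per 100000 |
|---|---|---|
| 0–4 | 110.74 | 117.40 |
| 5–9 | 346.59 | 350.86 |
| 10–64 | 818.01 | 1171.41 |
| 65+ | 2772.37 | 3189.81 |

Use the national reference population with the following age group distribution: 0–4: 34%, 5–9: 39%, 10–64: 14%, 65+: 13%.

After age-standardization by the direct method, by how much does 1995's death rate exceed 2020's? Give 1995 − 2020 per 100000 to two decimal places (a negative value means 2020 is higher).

-107.67

Standard weights: 0.34, 0.39, 0.14, 0.13.
1995: 0.3400×110.74 + 0.3900×346.59 + 0.1400×818.01 + 0.1300×2772.37 = 647.7512 per 100000.
2020: 0.3400×117.40 + 0.3900×350.86 + 0.1400×1171.41 + 0.1300×3189.81 = 755.4241 per 100000.
Difference = 647.7512 − 755.4241 = -107.6729.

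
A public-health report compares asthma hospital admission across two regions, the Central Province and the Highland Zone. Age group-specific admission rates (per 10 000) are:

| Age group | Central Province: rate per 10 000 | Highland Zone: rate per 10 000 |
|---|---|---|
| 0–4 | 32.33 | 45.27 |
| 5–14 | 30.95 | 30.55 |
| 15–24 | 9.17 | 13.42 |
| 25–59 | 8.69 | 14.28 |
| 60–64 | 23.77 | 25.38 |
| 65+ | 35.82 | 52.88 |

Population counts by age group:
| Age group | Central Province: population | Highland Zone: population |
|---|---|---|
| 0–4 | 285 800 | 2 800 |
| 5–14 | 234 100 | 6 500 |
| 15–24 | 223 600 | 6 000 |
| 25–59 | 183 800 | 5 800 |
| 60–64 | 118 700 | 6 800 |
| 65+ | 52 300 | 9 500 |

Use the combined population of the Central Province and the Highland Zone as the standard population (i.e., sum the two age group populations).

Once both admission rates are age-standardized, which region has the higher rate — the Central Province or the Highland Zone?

Combined standard total = 1 135 700; weights = 0.2541, 0.2119, 0.2022, 0.1669, 0.1105, 0.0544.
The Central Province: 0.2541×32.33 + 0.2119×30.95 + 0.2022×9.17 + 0.1669×8.69 + 0.1105×23.77 + 0.0544×35.82 = 22.6529 per 10 000.
The Highland Zone: 0.2541×45.27 + 0.2119×30.55 + 0.2022×13.42 + 0.1669×14.28 + 0.1105×25.38 + 0.0544×52.88 = 28.7551 per 10 000.

Highland Zone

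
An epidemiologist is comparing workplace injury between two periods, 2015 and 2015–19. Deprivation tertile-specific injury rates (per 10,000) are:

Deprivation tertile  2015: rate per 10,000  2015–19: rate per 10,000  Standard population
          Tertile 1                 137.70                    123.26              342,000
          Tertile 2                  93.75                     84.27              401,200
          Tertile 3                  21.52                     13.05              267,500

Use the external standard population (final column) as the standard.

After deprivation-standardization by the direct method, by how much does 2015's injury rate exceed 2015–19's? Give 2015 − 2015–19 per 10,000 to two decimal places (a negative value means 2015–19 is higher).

Standard total = 1,010,700; weights = 0.3384, 0.3970, 0.2647.
2015: 0.3384×137.70 + 0.3970×93.75 + 0.2647×21.52 = 89.5048 per 10,000.
2015–19: 0.3384×123.26 + 0.3970×84.27 + 0.2647×13.05 = 78.6138 per 10,000.
Difference = 89.5048 − 78.6138 = 10.8910.

10.89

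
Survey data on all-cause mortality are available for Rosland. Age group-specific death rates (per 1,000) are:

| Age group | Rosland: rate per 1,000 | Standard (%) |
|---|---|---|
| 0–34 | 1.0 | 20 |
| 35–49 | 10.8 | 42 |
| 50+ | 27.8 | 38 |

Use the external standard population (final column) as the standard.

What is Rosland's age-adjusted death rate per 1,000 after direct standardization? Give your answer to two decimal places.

Standard weights: 0.20, 0.42, 0.38.
Standardized rate: 0.2000×1.0 + 0.4200×10.8 + 0.3800×27.8 = 15.3000 per 1,000.

15.30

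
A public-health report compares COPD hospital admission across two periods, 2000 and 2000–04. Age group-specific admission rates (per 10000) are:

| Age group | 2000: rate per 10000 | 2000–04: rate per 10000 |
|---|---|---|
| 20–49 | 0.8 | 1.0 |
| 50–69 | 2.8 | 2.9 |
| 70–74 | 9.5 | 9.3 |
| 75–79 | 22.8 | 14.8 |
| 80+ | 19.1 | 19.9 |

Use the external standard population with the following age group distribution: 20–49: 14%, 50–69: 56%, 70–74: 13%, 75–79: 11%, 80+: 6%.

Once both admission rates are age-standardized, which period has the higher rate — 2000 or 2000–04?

2000

Standard weights: 0.14, 0.56, 0.13, 0.11, 0.06.
2000: 0.1400×0.8 + 0.5600×2.8 + 0.1300×9.5 + 0.1100×22.8 + 0.0600×19.1 = 6.5690 per 10000.
2000–04: 0.1400×1.0 + 0.5600×2.9 + 0.1300×9.3 + 0.1100×14.8 + 0.0600×19.9 = 5.7950 per 10000.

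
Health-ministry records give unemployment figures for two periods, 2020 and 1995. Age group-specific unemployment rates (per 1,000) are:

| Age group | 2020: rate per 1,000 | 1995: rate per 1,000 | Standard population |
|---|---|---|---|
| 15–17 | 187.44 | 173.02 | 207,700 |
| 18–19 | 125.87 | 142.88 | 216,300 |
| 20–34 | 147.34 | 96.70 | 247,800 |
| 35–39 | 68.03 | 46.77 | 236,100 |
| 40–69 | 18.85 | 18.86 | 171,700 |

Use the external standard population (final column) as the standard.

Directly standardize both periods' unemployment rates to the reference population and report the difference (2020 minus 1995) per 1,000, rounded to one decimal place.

Standard total = 1,079,600; weights = 0.1924, 0.2004, 0.2295, 0.2187, 0.1590.
2020: 0.1924×187.44 + 0.2004×125.87 + 0.2295×147.34 + 0.2187×68.03 + 0.1590×18.85 = 112.9736 per 1,000.
1995: 0.1924×173.02 + 0.2004×142.88 + 0.2295×96.70 + 0.2187×46.77 + 0.1590×18.86 = 97.3362 per 1,000.
Difference = 112.9736 − 97.3362 = 15.6374.

15.6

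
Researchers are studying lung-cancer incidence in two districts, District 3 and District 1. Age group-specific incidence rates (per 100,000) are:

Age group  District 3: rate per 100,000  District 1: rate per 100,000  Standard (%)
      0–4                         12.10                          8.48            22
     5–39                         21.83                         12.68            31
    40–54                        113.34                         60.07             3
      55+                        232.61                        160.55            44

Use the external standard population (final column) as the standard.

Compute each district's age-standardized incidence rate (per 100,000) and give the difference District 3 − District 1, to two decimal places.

Standard weights: 0.22, 0.31, 0.03, 0.44.
District 3: 0.2200×12.10 + 0.3100×21.83 + 0.0300×113.34 + 0.4400×232.61 = 115.1779 per 100,000.
District 1: 0.2200×8.48 + 0.3100×12.68 + 0.0300×60.07 + 0.4400×160.55 = 78.2405 per 100,000.
Difference = 115.1779 − 78.2405 = 36.9374.

36.94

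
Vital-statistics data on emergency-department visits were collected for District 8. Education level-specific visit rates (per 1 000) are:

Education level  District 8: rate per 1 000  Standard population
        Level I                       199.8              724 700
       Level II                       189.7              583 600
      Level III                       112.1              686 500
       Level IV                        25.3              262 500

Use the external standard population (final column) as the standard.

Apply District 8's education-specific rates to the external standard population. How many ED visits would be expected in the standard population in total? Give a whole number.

Expected ED visits = Σ (standard pop × education-specific rate ÷ 1 000)
= 724 700×199.8/1 000 + 583 600×189.7/1 000 + 686 500×112.1/1 000 + 262 500×25.3/1 000
= 144795.06 + 110708.92 + 76956.65 + 6641.25 = 339101.88.

339102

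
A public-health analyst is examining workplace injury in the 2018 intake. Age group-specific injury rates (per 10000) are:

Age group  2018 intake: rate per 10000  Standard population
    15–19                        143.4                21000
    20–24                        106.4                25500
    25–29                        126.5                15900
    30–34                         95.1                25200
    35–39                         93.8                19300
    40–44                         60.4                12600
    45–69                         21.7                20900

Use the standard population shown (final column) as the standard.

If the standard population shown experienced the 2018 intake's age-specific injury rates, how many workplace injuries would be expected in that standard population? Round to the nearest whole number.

Expected workplace injuries = Σ (standard pop × age-specific rate ÷ 10000)
= 21000×143.4/10000 + 25500×106.4/10000 + 15900×126.5/10000 + 25200×95.1/10000 + 19300×93.8/10000 + 12600×60.4/10000 + 20900×21.7/10000
= 301.14 + 271.32 + 201.13 + 239.65 + 181.03 + 76.10 + 45.35 = 1315.74.

1316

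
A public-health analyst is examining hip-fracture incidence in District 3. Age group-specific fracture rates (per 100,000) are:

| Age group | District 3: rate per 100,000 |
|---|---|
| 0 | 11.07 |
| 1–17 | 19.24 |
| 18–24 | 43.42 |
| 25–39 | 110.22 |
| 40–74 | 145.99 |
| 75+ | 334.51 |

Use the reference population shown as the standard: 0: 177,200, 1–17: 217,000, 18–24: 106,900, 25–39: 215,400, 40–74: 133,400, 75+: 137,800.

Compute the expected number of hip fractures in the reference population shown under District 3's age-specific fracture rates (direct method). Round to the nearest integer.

Expected hip fractures = Σ (standard pop × age-specific rate ÷ 100,000)
= 177,200×11.07/100,000 + 217,000×19.24/100,000 + 106,900×43.42/100,000 + 215,400×110.22/100,000 + 133,400×145.99/100,000 + 137,800×334.51/100,000
= 19.62 + 41.75 + 46.42 + 237.41 + 194.75 + 460.95 = 1000.90.

1001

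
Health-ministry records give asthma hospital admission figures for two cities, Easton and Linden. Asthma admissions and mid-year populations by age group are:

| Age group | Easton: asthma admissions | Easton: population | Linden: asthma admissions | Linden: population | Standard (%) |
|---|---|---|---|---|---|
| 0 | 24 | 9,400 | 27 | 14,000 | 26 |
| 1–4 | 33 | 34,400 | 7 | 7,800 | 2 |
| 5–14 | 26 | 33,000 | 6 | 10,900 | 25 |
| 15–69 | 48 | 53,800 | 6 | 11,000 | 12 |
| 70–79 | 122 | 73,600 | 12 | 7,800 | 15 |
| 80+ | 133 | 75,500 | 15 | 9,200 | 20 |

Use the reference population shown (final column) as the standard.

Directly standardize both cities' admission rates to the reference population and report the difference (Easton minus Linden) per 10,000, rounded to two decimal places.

3.09

Age-specific rates per 10,000 for Easton: 25.53, 9.59, 7.88, 8.92, 16.58, 17.62.
For Linden: 19.29, 8.97, 5.50, 5.45, 15.38, 16.30.
Standard weights: 0.26, 0.02, 0.25, 0.12, 0.15, 0.20.
Easton: 0.2600×25.53 + 0.0200×9.59 + 0.2500×7.88 + 0.1200×8.92 + 0.1500×16.58 + 0.2000×17.62 = 15.8801 per 10,000.
Linden: 0.2600×19.29 + 0.0200×8.97 + 0.2500×5.50 + 0.1200×5.45 + 0.1500×15.38 + 0.2000×16.30 = 12.7930 per 10,000.
Difference = 15.8801 − 12.7930 = 3.0871.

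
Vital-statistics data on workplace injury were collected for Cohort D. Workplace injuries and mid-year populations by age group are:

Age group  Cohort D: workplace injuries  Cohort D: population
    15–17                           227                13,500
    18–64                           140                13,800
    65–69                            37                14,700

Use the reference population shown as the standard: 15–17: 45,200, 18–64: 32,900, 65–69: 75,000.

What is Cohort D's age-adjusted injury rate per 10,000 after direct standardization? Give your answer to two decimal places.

83.77

Age-specific rates per 10,000 for Cohort D: 168.15, 101.45, 25.17.
Standard total = 153,100; weights = 0.2952, 0.2149, 0.4899.
Standardized rate: 0.2952×168.15 + 0.2149×101.45 + 0.4899×25.17 = 83.7736 per 10,000.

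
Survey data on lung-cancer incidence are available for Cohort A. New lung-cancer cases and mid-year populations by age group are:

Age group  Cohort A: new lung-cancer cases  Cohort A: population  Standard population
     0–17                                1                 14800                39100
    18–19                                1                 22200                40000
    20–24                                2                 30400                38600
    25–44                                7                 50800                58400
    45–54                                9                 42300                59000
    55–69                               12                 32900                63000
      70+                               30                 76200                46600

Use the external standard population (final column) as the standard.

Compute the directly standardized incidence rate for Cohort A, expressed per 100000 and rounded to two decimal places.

19.99

Age-specific rates per 100000 for Cohort A: 6.76, 4.50, 6.58, 13.78, 21.28, 36.47, 39.37.
Standard total = 344700; weights = 0.1134, 0.1160, 0.1120, 0.1694, 0.1712, 0.1828, 0.1352.
Standardized rate: 0.1134×6.76 + 0.1160×4.50 + 0.1120×6.58 + 0.1694×13.78 + 0.1712×21.28 + 0.1828×36.47 + 0.1352×39.37 = 19.9909 per 100000.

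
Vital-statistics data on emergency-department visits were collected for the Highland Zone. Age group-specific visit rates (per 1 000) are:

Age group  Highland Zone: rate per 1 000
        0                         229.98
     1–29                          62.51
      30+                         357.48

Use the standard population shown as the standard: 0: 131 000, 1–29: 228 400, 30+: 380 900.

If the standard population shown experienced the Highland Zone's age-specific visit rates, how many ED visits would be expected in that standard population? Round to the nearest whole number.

Expected ED visits = Σ (standard pop × age-specific rate ÷ 1 000)
= 131 000×229.98/1 000 + 228 400×62.51/1 000 + 380 900×357.48/1 000
= 30127.38 + 14277.28 + 136164.13 = 180568.80.

180569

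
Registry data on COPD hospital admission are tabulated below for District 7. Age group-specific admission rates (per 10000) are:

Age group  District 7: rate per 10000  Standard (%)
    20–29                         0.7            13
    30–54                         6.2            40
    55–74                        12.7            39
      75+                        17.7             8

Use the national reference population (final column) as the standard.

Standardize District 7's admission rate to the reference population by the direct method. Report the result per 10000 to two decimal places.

8.94

Standard weights: 0.13, 0.40, 0.39, 0.08.
Standardized rate: 0.1300×0.7 + 0.4000×6.2 + 0.3900×12.7 + 0.0800×17.7 = 8.9400 per 10000.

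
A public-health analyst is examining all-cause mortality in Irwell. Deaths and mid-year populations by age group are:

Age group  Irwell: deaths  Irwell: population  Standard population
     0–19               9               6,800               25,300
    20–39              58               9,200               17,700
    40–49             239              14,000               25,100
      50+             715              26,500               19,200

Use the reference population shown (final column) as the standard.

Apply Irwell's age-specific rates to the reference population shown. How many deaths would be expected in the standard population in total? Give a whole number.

Age-specific rates per 100,000 for Irwell: 132.35, 630.43, 1707.14, 2698.11.
Expected deaths = Σ (standard pop × age-specific rate ÷ 100,000)
= 25,300×132.35/100,000 + 17,700×630.43/100,000 + 25,100×1707.14/100,000 + 19,200×2698.11/100,000
= 33.49 + 111.59 + 428.49 + 518.04 = 1091.60.

1092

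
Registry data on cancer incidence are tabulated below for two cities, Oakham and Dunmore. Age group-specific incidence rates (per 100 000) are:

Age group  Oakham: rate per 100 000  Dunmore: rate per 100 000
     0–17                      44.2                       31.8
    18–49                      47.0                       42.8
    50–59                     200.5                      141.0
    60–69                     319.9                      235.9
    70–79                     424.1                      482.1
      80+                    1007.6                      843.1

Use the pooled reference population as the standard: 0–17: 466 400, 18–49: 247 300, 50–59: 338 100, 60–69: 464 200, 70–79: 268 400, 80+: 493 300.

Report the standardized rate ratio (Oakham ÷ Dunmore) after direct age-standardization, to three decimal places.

Standard total = 2 277 700; weights = 0.2048, 0.1086, 0.1484, 0.2038, 0.1178, 0.2166.
Oakham: 0.2048×44.2 + 0.1086×47.0 + 0.1484×200.5 + 0.2038×319.9 + 0.1178×424.1 + 0.2166×1007.6 = 377.3114 per 100 000.
Dunmore: 0.2048×31.8 + 0.1086×42.8 + 0.1484×141.0 + 0.2038×235.9 + 0.1178×482.1 + 0.2166×843.1 = 319.5722 per 100 000.
Ratio = 377.3114 ÷ 319.5722 = 1.18068.

1.181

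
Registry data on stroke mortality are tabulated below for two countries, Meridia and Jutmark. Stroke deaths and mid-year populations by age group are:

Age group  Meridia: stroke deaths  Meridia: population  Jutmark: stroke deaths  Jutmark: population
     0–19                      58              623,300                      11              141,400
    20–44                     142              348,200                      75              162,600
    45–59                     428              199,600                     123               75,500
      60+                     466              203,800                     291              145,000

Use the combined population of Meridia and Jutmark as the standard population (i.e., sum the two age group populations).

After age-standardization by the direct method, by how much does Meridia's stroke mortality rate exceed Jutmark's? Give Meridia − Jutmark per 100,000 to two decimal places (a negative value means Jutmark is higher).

Age-specific rates per 100,000 for Meridia: 9.31, 40.78, 214.43, 228.66.
For Jutmark: 7.78, 46.13, 162.91, 200.69.
Combined standard total = 1,899,400; weights = 0.4026, 0.2689, 0.1448, 0.1836.
Meridia: 0.4026×9.31 + 0.2689×40.78 + 0.1448×214.43 + 0.1836×228.66 = 87.7599 per 100,000.
Jutmark: 0.4026×7.78 + 0.2689×46.13 + 0.1448×162.91 + 0.1836×200.69 = 75.9861 per 100,000.
Difference = 87.7599 − 75.9861 = 11.7739.

11.77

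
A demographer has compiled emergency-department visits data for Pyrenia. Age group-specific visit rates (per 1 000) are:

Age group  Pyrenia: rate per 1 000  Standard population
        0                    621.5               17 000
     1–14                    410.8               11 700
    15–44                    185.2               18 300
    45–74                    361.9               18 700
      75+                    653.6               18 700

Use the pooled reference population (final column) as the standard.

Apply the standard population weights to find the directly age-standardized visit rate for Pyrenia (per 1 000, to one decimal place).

Standard total = 84 400; weights = 0.2014, 0.1386, 0.2168, 0.2216, 0.2216.
Standardized rate: 0.2014×621.5 + 0.1386×410.8 + 0.2168×185.2 + 0.2216×361.9 + 0.2216×653.6 = 447.2852 per 1 000.

447.3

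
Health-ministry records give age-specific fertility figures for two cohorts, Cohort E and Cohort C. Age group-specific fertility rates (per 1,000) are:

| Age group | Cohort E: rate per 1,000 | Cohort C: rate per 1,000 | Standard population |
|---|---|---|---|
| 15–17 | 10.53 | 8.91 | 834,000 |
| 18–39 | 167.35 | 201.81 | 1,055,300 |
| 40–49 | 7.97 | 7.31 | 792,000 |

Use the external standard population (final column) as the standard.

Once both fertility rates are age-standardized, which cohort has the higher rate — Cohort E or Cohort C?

Cohort C

Standard total = 2,681,300; weights = 0.3110, 0.3936, 0.2954.
Cohort E: 0.3110×10.53 + 0.3936×167.35 + 0.2954×7.97 = 71.4947 per 1,000.
Cohort C: 0.3110×8.91 + 0.3936×201.81 + 0.2954×7.31 = 84.3585 per 1,000.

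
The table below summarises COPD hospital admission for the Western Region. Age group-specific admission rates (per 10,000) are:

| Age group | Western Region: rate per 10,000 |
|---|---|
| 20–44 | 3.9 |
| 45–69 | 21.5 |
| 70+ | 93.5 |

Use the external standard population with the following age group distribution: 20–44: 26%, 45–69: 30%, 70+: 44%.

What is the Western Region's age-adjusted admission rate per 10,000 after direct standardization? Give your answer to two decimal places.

48.60

Standard weights: 0.26, 0.30, 0.44.
Standardized rate: 0.2600×3.9 + 0.3000×21.5 + 0.4400×93.5 = 48.6040 per 10,000.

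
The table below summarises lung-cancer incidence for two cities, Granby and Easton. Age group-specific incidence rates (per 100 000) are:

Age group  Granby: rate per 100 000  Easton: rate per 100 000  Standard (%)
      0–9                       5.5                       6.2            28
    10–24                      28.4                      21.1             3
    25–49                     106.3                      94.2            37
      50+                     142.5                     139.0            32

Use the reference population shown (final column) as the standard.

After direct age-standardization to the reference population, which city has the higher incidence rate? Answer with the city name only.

Granby

Standard weights: 0.28, 0.03, 0.37, 0.32.
Granby: 0.2800×5.5 + 0.0300×28.4 + 0.3700×106.3 + 0.3200×142.5 = 87.3230 per 100 000.
Easton: 0.2800×6.2 + 0.0300×21.1 + 0.3700×94.2 + 0.3200×139.0 = 81.7030 per 100 000.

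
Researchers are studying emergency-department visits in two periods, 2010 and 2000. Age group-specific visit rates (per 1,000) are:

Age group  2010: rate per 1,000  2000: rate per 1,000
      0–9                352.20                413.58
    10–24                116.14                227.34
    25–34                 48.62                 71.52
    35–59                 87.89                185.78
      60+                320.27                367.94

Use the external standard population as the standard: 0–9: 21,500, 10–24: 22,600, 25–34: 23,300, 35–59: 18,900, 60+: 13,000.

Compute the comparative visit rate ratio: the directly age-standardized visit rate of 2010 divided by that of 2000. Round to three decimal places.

Standard total = 99,300; weights = 0.2165, 0.2276, 0.2346, 0.1903, 0.1309.
2010: 0.2165×352.20 + 0.2276×116.14 + 0.2346×48.62 + 0.1903×87.89 + 0.1309×320.27 = 172.7547 per 1,000.
2000: 0.2165×413.58 + 0.2276×227.34 + 0.2346×71.52 + 0.1903×185.78 + 0.1309×367.94 = 241.5985 per 1,000.
Ratio = 172.7547 ÷ 241.5985 = 0.71505.

0.715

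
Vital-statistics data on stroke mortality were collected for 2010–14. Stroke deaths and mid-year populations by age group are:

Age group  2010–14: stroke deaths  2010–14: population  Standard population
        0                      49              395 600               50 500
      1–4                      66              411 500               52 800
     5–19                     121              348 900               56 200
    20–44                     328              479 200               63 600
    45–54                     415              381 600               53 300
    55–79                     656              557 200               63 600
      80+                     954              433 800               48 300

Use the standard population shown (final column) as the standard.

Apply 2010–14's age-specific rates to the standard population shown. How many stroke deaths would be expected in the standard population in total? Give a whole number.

317

Age-specific rates per 100 000 for 2010–14: 12.39, 16.04, 34.68, 68.45, 108.75, 117.73, 219.92.
Expected stroke deaths = Σ (standard pop × age-specific rate ÷ 100 000)
= 50 500×12.39/100 000 + 52 800×16.04/100 000 + 56 200×34.68/100 000 + 63 600×68.45/100 000 + 53 300×108.75/100 000 + 63 600×117.73/100 000 + 48 300×219.92/100 000
= 6.26 + 8.47 + 19.49 + 43.53 + 57.97 + 74.88 + 106.22 = 316.81.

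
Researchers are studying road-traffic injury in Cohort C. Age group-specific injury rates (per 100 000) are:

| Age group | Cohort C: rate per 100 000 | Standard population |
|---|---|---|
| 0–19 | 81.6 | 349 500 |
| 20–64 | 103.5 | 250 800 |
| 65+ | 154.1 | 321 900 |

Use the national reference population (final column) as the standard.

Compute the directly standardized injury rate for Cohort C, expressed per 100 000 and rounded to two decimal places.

Standard total = 922 200; weights = 0.3790, 0.2720, 0.3491.
Standardized rate: 0.3790×81.6 + 0.2720×103.5 + 0.3491×154.1 = 112.8625 per 100 000.

112.86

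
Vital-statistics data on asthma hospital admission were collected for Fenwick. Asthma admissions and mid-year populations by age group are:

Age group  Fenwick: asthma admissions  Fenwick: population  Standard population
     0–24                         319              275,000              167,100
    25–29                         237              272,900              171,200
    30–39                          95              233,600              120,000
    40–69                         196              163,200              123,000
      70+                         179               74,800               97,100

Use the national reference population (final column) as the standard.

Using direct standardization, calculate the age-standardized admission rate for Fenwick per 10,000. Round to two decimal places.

11.37

Age-specific rates per 10,000 for Fenwick: 11.60, 8.68, 4.07, 12.01, 23.93.
Standard total = 678,400; weights = 0.2463, 0.2524, 0.1769, 0.1813, 0.1431.
Standardized rate: 0.2463×11.60 + 0.2524×8.68 + 0.1769×4.07 + 0.1813×12.01 + 0.1431×23.93 = 11.3709 per 10,000.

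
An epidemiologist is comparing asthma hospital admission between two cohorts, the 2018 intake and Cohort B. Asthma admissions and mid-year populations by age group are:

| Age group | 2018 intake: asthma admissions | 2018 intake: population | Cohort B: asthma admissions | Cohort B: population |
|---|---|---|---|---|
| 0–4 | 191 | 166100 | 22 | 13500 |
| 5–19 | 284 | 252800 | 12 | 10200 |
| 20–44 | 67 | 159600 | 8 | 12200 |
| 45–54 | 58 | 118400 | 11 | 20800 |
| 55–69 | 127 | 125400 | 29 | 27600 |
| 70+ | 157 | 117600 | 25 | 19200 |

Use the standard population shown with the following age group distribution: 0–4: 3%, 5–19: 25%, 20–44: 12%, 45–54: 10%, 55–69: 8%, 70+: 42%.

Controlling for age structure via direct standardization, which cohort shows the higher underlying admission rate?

Age-specific rates per 10000 for the 2018 intake: 11.50, 11.23, 4.20, 4.90, 10.13, 13.35.
For Cohort B: 16.30, 11.76, 6.56, 5.29, 10.51, 13.02.
Standard weights: 0.03, 0.25, 0.12, 0.10, 0.08, 0.42.
The 2018 intake: 0.0300×11.50 + 0.2500×11.23 + 0.1200×4.20 + 0.1000×4.90 + 0.0800×10.13 + 0.4200×13.35 = 10.5645 per 10000.
Cohort B: 0.0300×16.30 + 0.2500×11.76 + 0.1200×6.56 + 0.1000×5.29 + 0.0800×10.51 + 0.4200×13.02 = 11.0551 per 10000.

Cohort B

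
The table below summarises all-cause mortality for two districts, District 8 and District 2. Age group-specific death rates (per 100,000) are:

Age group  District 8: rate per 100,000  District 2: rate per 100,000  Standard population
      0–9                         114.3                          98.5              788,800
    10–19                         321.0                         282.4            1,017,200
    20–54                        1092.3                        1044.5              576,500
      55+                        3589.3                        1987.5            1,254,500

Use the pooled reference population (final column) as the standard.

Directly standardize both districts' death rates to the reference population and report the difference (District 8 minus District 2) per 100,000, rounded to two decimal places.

Standard total = 3,637,000; weights = 0.2169, 0.2797, 0.1585, 0.3449.
District 8: 0.2169×114.3 + 0.2797×321.0 + 0.1585×1092.3 + 0.3449×3589.3 = 1525.7544 per 100,000.
District 2: 0.2169×98.5 + 0.2797×282.4 + 0.1585×1044.5 + 0.3449×1987.5 = 951.4509 per 100,000.
Difference = 1525.7544 − 951.4509 = 574.3035.

574.30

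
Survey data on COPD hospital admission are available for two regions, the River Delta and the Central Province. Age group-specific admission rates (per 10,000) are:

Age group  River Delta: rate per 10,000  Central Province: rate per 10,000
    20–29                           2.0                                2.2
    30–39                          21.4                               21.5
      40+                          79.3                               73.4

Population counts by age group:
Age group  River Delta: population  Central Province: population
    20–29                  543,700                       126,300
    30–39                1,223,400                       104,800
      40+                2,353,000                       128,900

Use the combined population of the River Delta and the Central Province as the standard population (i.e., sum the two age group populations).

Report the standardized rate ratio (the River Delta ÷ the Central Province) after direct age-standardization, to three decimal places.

Combined standard total = 4,480,100; weights = 0.1496, 0.2965, 0.5540.
The River Delta: 0.1496×2.0 + 0.2965×21.4 + 0.5540×79.3 = 50.5744 per 10,000.
The Central Province: 0.1496×2.2 + 0.2965×21.5 + 0.5540×73.4 = 47.3654 per 10,000.
Ratio = 50.5744 ÷ 47.3654 = 1.06775.

1.068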